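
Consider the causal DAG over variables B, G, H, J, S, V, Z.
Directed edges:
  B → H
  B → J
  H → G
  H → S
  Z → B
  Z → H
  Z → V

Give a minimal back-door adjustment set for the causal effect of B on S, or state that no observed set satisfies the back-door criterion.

B→S: minimal back-door set {Z}.

desc(B)\{B}={G,H,J,S}; candidates ⊆ {V,Z}.
size 0: {}; under {} B still reaches {G,H,S,V,Z} ∋ S.
{Z}: B⊥S given {Z} in G with B→· removed — back-door holds.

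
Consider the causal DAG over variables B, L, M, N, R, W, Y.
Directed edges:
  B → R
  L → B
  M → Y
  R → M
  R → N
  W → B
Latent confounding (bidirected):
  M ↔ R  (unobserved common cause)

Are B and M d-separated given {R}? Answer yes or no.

No — B and M are d-connected given {R}.

Bayes-Ball from B | {R} reaches {L,M,W,Y}.
M ∈ reach(B|{R}) ⇒ B ⊥̸ M | {R}.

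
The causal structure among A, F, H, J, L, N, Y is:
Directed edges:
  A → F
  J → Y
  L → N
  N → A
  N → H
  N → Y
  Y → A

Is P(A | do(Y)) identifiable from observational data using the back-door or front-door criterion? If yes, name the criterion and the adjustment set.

desc(Y)\{Y}={A,F}; candidates ⊆ {H,J,L,N}.
size 0: {}; under {} Y still reaches {A,F,H,J,L,N} ∋ A.
{N}: Y⊥A given {N} in G with Y→· removed — back-door holds.
P(A|do(Y)) = Σ_{N} P(A|Y,N)·P(N).

P(A|do(Y)): backdoor, adjust for {N}.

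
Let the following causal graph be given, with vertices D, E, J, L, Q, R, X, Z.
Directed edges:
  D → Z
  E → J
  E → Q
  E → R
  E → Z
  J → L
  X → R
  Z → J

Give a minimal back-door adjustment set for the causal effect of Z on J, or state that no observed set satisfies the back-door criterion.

Z→J: minimal back-door set {E}.

desc(Z)\{Z}={J,L}; candidates ⊆ {D,E,Q,R,X}.
size 0: {}; under {} Z still reaches {D,E,J,L,Q,R} ∋ J.
{E}: Z⊥J given {E} in G with Z→· removed — back-door holds.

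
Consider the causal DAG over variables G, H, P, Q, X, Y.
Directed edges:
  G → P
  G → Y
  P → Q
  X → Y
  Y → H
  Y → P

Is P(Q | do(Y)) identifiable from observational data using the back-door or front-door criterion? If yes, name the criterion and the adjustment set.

desc(Y)\{Y}={H,P,Q}; candidates ⊆ {G,X}.
size 0: {}; under {} Y still reaches {G,P,Q,X} ∋ Q.
{G}: Y⊥Q given {G} in G with Y→· removed — back-door holds.
P(Q|do(Y)) = Σ_{G} P(Q|Y,G)·P(G).

P(Q|do(Y)): backdoor, adjust for {G}.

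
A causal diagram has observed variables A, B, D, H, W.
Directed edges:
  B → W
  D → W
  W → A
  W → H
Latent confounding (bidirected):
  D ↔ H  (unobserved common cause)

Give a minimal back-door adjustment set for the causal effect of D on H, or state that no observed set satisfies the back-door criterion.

D→H: no observed back-door set.

desc(D)\{D}={A,H,W}; candidates ⊆ {B}.
D↔H: latent back-door arc(s) into D.
size 0: {}; under {} D still reaches {H} ∋ H.
size 1: {B}; under {B} D still reaches {H} ∋ H.
D↔H cannot be blocked by any observed set — no back-door set.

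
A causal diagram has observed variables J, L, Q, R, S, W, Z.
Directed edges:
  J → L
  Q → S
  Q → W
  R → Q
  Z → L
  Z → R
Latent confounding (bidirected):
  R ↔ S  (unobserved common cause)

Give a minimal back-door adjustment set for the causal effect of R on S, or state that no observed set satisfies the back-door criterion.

desc(R)\{R}={Q,S,W}; candidates ⊆ {J,L,Z}.
R↔S: latent back-door arc(s) into R.
size 0: {}; under {} R still reaches {L,S,Z} ∋ S.
size 1: {J}, {L}, {Z}; under {J} R still reaches {L,S,Z} ∋ S.
size 2: {J,L}, {J,Z}, {L,Z}; under {J,L} R still reaches {S,Z} ∋ S.
R↔S cannot be blocked by any observed set — no back-door set.

R→S: no observed back-door set.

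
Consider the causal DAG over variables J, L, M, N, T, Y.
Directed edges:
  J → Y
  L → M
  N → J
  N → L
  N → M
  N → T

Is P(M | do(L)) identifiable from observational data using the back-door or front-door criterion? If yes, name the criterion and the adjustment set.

P(M|do(L)): backdoor, adjust for {N}.

desc(L)\{L}={M}; candidates ⊆ {J,N,T,Y}.
size 0: {}; under {} L still reaches {J,M,N,T,Y} ∋ M.
{N}: L⊥M given {N} in G with L→· removed — back-door holds.
P(M|do(L)) = Σ_{N} P(M|L,N)·P(N).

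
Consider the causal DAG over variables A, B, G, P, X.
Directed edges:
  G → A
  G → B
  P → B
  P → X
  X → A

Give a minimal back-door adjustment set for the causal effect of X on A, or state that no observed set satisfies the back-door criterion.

desc(X)\{X}={A}; candidates ⊆ {B,G,P}.
∅: X⊥A given ∅ in G with X→· removed — back-door holds.

X→A: minimal back-door set ∅.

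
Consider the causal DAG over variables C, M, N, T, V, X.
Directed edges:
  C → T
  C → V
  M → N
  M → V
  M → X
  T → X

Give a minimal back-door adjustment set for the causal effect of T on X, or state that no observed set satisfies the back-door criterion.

T→X: minimal back-door set ∅.

desc(T)\{T}={X}; candidates ⊆ {C,M,N,V}.
∅: T⊥X given ∅ in G with T→· removed — back-door holds.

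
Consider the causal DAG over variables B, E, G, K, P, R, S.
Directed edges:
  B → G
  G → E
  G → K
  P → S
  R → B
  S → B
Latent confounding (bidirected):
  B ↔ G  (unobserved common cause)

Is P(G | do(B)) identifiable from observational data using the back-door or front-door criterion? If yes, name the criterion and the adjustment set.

P(G|do(B)): not identifiable (no BD/FD set).

desc(B)\{B}={E,G,K}; candidates ⊆ {P,R,S}.
B↔G: latent back-door arc(s) into B.
size 0: {}; under {} B still reaches {E,G,K,P,R,S} ∋ G.
size 1: {P}, {R}, {S}; under {P} B still reaches {E,G,K,R,S} ∋ G.
size 2: {P,R}, {P,S}, {R,S}; under {P,R} B still reaches {E,G,K,S} ∋ G.
B↔G cannot be blocked by any observed set — no back-door set.
No mediator lies on a directed B→…→G path.
Neither criterion identifies P(G|do(B)) in this graph.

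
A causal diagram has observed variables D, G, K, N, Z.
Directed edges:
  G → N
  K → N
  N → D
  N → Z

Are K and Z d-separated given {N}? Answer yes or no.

Yes — K ⊥ Z | {N}.

Bayes-Ball from K | {N} reaches {G}.
Z ∉ reach(K|{N}) ⇒ K ⊥ Z | {N}.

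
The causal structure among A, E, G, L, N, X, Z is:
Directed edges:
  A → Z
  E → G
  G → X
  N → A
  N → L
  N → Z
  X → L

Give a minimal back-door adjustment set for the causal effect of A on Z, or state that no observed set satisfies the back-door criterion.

A→Z: minimal back-door set {N}.

desc(A)\{A}={Z}; candidates ⊆ {E,G,L,N,X}.
size 0: {}; under {} A still reaches {L,N,Z} ∋ Z.
{N}: A⊥Z given {N} in G with A→· removed — back-door holds.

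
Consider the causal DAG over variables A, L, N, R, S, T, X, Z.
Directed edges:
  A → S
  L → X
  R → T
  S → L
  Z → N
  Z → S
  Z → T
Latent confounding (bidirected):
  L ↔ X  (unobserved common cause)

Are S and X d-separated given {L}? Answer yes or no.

No — S and X are d-connected given {L}.

Bayes-Ball from S | {L} reaches {A,N,T,X,Z}.
X ∈ reach(S|{L}) ⇒ S ⊥̸ X | {L}.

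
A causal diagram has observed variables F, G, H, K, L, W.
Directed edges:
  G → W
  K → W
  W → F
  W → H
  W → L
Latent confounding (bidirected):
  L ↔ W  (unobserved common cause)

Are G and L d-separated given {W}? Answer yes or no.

No — G and L are d-connected given {W}.

Bayes-Ball from G | {W} reaches {K,L}.
L ∈ reach(G|{W}) ⇒ G ⊥̸ L | {W}.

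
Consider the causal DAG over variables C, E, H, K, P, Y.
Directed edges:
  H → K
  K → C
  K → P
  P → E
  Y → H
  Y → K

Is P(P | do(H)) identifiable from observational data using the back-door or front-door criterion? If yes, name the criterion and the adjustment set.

P(P|do(H)): backdoor, adjust for {Y}.

desc(H)\{H}={C,E,K,P}; candidates ⊆ {Y}.
size 0: {}; under {} H still reaches {C,E,K,P,Y} ∋ P.
{Y}: H⊥P given {Y} in G with H→· removed — back-door holds.
P(P|do(H)) = Σ_{Y} P(P|H,Y)·P(Y).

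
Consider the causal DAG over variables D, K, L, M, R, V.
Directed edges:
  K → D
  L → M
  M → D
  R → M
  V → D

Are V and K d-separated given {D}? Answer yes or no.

Bayes-Ball from V | {D} reaches {K,L,M,R}.
K ∈ reach(V|{D}) ⇒ V ⊥̸ K | {D}.

No — V and K are d-connected given {D}.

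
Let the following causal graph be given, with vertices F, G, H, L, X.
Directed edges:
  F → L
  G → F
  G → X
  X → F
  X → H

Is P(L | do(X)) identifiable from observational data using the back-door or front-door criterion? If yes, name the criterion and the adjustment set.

P(L|do(X)): backdoor, adjust for {G}.

desc(X)\{X}={F,H,L}; candidates ⊆ {G}.
size 0: {}; under {} X still reaches {F,G,L} ∋ L.
{G}: X⊥L given {G} in G with X→· removed — back-door holds.
P(L|do(X)) = Σ_{G} P(L|X,G)·P(G).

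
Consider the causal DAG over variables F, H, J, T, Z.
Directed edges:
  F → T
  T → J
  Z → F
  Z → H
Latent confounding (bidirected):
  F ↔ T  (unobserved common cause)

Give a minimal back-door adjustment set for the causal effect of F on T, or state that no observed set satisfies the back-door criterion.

desc(F)\{F}={J,T}; candidates ⊆ {H,Z}.
F↔T: latent back-door arc(s) into F.
size 0: {}; under {} F still reaches {H,J,T,Z} ∋ T.
size 1: {H}, {Z}; under {H} F still reaches {J,T,Z} ∋ T.
size 2: {H,Z}; under {H,Z} F still reaches {J,T} ∋ T.
F↔T cannot be blocked by any observed set — no back-door set.

F→T: no observed back-door set.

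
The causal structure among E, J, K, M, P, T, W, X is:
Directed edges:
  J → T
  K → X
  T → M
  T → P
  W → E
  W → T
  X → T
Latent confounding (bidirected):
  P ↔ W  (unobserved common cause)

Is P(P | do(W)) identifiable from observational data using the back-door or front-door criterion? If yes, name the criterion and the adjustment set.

desc(W)\{W}={E,M,P,T}; candidates ⊆ {J,K,X}.
W↔P: latent back-door arc(s) into W.
size 0: {}; under {} W still reaches {P} ∋ P.
size 1: {J}, {K}, {X}; under {J} W still reaches {P} ∋ P.
size 2: {J,K}, {J,X}, {K,X}; under {J,K} W still reaches {P} ∋ P.
W↔P cannot be blocked by any observed set — no back-door set.
{T}: (i) intercepts every directed W→P path; (ii) no back-door W→{T}; (iii) {W} blocks every back-door {T}→P. Front-door holds.
P(P|do(W)) = Σ_{T} P(T|W) Σ_{W'} P(P|T,W')P(W').

P(P|do(W)): frontdoor, adjust for {T}.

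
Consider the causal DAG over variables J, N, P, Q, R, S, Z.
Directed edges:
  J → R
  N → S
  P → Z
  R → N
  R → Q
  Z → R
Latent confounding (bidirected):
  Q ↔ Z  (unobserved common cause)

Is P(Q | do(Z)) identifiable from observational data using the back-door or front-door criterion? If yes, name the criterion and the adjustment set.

desc(Z)\{Z}={N,Q,R,S}; candidates ⊆ {J,P}.
Z↔Q: latent back-door arc(s) into Z.
size 0: {}; under {} Z still reaches {P,Q} ∋ Q.
size 1: {J}, {P}; under {J} Z still reaches {P,Q} ∋ Q.
size 2: {J,P}; under {J,P} Z still reaches {Q} ∋ Q.
Z↔Q cannot be blocked by any observed set — no back-door set.
{R}: (i) intercepts every directed Z→Q path; (ii) no back-door Z→{R}; (iii) {Z} blocks every back-door {R}→Q. Front-door holds.
P(Q|do(Z)) = Σ_{R} P(R|Z) Σ_{Z'} P(Q|R,Z')P(Z').

P(Q|do(Z)): frontdoor, adjust for {R}.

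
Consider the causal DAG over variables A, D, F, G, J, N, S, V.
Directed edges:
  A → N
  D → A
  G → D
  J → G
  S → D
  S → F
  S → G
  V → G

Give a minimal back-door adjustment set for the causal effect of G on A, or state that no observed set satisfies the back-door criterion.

G→A: minimal back-door set {S}.

desc(G)\{G}={A,D,N}; candidates ⊆ {F,J,S,V}.
size 0: {}; under {} G still reaches {A,D,F,J,N,S,V} ∋ A.
{S}: G⊥A given {S} in G with G→· removed — back-door holds.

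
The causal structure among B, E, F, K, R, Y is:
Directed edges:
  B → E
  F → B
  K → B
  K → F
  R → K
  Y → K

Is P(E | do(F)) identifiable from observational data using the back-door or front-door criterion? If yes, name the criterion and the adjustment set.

desc(F)\{F}={B,E}; candidates ⊆ {K,R,Y}.
size 0: {}; under {} F still reaches {B,E,K,R,Y} ∋ E.
{K}: F⊥E given {K} in G with F→· removed — back-door holds.
P(E|do(F)) = Σ_{K} P(E|F,K)·P(K).

P(E|do(F)): backdoor, adjust for {K}.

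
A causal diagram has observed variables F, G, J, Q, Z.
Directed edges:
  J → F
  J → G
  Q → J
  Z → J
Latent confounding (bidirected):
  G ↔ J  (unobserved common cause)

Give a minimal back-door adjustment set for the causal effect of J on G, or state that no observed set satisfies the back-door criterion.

J→G: no observed back-door set.

desc(J)\{J}={F,G}; candidates ⊆ {Q,Z}.
J↔G: latent back-door arc(s) into J.
size 0: {}; under {} J still reaches {G,Q,Z} ∋ G.
size 1: {Q}, {Z}; under {Q} J still reaches {G,Z} ∋ G.
size 2: {Q,Z}; under {Q,Z} J still reaches {G} ∋ G.
J↔G cannot be blocked by any observed set — no back-door set.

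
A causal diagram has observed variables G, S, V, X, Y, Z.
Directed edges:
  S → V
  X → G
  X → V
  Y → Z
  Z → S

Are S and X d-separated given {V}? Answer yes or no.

No — S and X are d-connected given {V}.

Bayes-Ball from S | {V} reaches {G,X,Y,Z}.
X ∈ reach(S|{V}) ⇒ S ⊥̸ X | {V}.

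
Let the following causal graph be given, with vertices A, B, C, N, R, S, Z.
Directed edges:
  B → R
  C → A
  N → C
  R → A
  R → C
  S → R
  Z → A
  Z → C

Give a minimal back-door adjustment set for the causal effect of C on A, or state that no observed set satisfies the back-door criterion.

desc(C)\{C}={A}; candidates ⊆ {B,N,R,S,Z}.
size 0: {}; under {} C still reaches {A,B,N,R,S,Z} ∋ A.
size 1: {B}, {N}, {R} …(+2); under {B} C still reaches {A,N,R,S,Z} ∋ A.
{R,Z}: C⊥A given {R,Z} in G with C→· removed — back-door holds.

C→A: minimal back-door set {R, Z}.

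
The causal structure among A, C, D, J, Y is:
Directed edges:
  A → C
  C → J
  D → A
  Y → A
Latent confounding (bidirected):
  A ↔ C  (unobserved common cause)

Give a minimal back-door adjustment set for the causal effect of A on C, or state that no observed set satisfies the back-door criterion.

desc(A)\{A}={C,J}; candidates ⊆ {D,Y}.
A↔C: latent back-door arc(s) into A.
size 0: {}; under {} A still reaches {C,D,J,Y} ∋ C.
size 1: {D}, {Y}; under {D} A still reaches {C,J,Y} ∋ C.
size 2: {D,Y}; under {D,Y} A still reaches {C,J} ∋ C.
A↔C cannot be blocked by any observed set — no back-door set.

A→C: no observed back-door set.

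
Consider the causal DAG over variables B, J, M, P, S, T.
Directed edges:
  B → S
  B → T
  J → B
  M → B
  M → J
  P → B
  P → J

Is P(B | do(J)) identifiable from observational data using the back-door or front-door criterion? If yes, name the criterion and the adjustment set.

desc(J)\{J}={B,S,T}; candidates ⊆ {M,P}.
size 0: {}; under {} J still reaches {B,M,P,S,T} ∋ B.
size 1: {M}, {P}; under {M} J still reaches {B,P,S,T} ∋ B.
{M,P}: J⊥B given {M,P} in G with J→· removed — back-door holds.
P(B|do(J)) = Σ_{M,P} P(B|J,M,P)·P(M,P).

P(B|do(J)): backdoor, adjust for {M, P}.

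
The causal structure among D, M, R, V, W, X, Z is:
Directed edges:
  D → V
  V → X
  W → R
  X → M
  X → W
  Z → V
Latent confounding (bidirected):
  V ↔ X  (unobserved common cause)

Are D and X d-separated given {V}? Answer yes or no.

Bayes-Ball from D | {V} reaches {M,R,W,X,Z}.
X ∈ reach(D|{V}) ⇒ D ⊥̸ X | {V}.

No — D and X are d-connected given {V}.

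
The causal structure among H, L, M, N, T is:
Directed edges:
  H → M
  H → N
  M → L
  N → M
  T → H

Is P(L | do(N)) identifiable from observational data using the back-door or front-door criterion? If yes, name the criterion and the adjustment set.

desc(N)\{N}={L,M}; candidates ⊆ {H,T}.
size 0: {}; under {} N still reaches {H,L,M,T} ∋ L.
{H}: N⊥L given {H} in G with N→· removed — back-door holds.
P(L|do(N)) = Σ_{H} P(L|N,H)·P(H).

P(L|do(N)): backdoor, adjust for {H}.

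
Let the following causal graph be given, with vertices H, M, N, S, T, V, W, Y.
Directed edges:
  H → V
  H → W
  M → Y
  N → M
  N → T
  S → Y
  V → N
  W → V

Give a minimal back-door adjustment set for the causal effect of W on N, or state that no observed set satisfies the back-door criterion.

desc(W)\{W}={M,N,T,V,Y}; candidates ⊆ {H,S}.
size 0: {}; under {} W still reaches {H,M,N,T,V,Y} ∋ N.
{H}: W⊥N given {H} in G with W→· removed — back-door holds.

W→N: minimal back-door set {H}.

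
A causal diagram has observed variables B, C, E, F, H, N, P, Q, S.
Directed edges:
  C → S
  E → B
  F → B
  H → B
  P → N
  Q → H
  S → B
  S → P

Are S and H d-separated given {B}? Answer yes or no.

Bayes-Ball from S | {B} reaches {C,E,F,H,N,P,Q}.
H ∈ reach(S|{B}) ⇒ S ⊥̸ H | {B}.

No — S and H are d-connected given {B}.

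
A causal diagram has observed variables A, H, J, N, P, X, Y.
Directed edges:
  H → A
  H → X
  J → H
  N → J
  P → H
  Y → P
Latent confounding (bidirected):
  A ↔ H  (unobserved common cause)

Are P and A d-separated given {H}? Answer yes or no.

No — P and A are d-connected given {H}.

Bayes-Ball from P | {H} reaches {A,J,N,Y}.
A ∈ reach(P|{H}) ⇒ P ⊥̸ A | {H}.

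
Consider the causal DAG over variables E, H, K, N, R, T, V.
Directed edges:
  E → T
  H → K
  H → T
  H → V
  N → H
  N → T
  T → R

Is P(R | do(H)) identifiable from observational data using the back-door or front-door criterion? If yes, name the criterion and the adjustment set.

desc(H)\{H}={K,R,T,V}; candidates ⊆ {E,N}.
size 0: {}; under {} H still reaches {N,R,T} ∋ R.
{N}: H⊥R given {N} in G with H→· removed — back-door holds.
P(R|do(H)) = Σ_{N} P(R|H,N)·P(N).

P(R|do(H)): backdoor, adjust for {N}.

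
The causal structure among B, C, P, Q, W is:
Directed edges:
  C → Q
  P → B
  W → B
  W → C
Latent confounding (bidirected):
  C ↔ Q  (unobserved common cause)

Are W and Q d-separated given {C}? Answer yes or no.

Bayes-Ball from W | {C} reaches {B,Q}.
Q ∈ reach(W|{C}) ⇒ W ⊥̸ Q | {C}.

No — W and Q are d-connected given {C}.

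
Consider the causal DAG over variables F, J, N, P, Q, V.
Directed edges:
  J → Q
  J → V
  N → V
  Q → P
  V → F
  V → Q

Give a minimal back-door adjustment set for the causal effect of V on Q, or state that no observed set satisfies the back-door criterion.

V→Q: minimal back-door set {J}.

desc(V)\{V}={F,P,Q}; candidates ⊆ {J,N}.
size 0: {}; under {} V still reaches {J,N,P,Q} ∋ Q.
{J}: V⊥Q given {J} in G with V→· removed — back-door holds.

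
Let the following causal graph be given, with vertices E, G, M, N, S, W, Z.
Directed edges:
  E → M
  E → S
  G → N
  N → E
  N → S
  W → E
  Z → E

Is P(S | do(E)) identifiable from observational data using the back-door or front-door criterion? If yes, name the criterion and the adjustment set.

desc(E)\{E}={M,S}; candidates ⊆ {G,N,W,Z}.
size 0: {}; under {} E still reaches {G,N,S,W,Z} ∋ S.
{N}: E⊥S given {N} in G with E→· removed — back-door holds.
P(S|do(E)) = Σ_{N} P(S|E,N)·P(N).

P(S|do(E)): backdoor, adjust for {N}.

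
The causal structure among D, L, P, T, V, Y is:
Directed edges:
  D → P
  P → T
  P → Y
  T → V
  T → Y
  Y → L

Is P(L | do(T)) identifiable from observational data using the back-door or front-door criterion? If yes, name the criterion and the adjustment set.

P(L|do(T)): backdoor, adjust for {P}.

desc(T)\{T}={L,V,Y}; candidates ⊆ {D,P}.
size 0: {}; under {} T still reaches {D,L,P,Y} ∋ L.
{P}: T⊥L given {P} in G with T→· removed — back-door holds.
P(L|do(T)) = Σ_{P} P(L|T,P)·P(P).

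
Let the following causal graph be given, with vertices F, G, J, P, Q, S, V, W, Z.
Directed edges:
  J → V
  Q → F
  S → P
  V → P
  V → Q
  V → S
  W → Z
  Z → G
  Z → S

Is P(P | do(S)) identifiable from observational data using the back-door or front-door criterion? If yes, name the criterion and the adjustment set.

desc(S)\{S}={P}; candidates ⊆ {F,G,J,Q,V,W,Z}.
size 0: {}; under {} S still reaches {F,G,J,P,Q,V,W,Z} ∋ P.
{V}: S⊥P given {V} in G with S→· removed — back-door holds.
P(P|do(S)) = Σ_{V} P(P|S,V)·P(V).

P(P|do(S)): backdoor, adjust for {V}.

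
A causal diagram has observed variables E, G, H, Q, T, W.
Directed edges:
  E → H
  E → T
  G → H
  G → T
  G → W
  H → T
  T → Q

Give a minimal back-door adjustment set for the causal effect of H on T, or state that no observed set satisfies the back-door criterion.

desc(H)\{H}={Q,T}; candidates ⊆ {E,G,W}.
size 0: {}; under {} H still reaches {E,G,Q,T,W} ∋ T.
size 1: {E}, {G}, {W}; under {E} H still reaches {G,Q,T,W} ∋ T.
{E,G}: H⊥T given {E,G} in G with H→· removed — back-door holds.

H→T: minimal back-door set {E, G}.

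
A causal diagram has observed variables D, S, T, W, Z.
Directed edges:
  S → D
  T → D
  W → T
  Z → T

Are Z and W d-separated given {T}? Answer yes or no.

Bayes-Ball from Z | {T} reaches {W}.
W ∈ reach(Z|{T}) ⇒ Z ⊥̸ W | {T}.

No — Z and W are d-connected given {T}.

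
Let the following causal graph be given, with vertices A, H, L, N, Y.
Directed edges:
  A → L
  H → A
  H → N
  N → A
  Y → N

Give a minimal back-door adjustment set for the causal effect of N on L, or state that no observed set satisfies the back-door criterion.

desc(N)\{N}={A,L}; candidates ⊆ {H,Y}.
size 0: {}; under {} N still reaches {A,H,L,Y} ∋ L.
{H}: N⊥L given {H} in G with N→· removed — back-door holds.

N→L: minimal back-door set {H}.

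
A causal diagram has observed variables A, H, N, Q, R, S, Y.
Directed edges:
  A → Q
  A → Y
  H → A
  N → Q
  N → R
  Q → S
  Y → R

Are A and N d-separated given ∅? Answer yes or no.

Bayes-Ball from A | ∅ reaches {H,Q,R,S,Y}.
N ∉ reach(A|∅) ⇒ A ⊥ N | ∅.

Yes — A ⊥ N | ∅.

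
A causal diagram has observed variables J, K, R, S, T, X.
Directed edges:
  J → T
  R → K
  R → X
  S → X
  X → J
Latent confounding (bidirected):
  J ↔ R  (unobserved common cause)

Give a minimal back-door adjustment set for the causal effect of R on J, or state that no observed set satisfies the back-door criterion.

desc(R)\{R}={J,K,T,X}; candidates ⊆ {S}.
R↔J: latent back-door arc(s) into R.
size 0: {}; under {} R still reaches {J,T} ∋ J.
size 1: {S}; under {S} R still reaches {J,T} ∋ J.
R↔J cannot be blocked by any observed set — no back-door set.

R→J: no observed back-door set.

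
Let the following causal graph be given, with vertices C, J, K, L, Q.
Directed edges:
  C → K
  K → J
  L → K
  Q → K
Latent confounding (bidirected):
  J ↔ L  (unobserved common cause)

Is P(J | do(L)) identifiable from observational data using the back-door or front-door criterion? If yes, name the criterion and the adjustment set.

P(J|do(L)): frontdoor, adjust for {K}.

desc(L)\{L}={J,K}; candidates ⊆ {C,Q}.
L↔J: latent back-door arc(s) into L.
size 0: {}; under {} L still reaches {J} ∋ J.
size 1: {C}, {Q}; under {C} L still reaches {J} ∋ J.
size 2: {C,Q}; under {C,Q} L still reaches {J} ∋ J.
L↔J cannot be blocked by any observed set — no back-door set.
{K}: (i) intercepts every directed L→J path; (ii) no back-door L→{K}; (iii) {L} blocks every back-door {K}→J. Front-door holds.
P(J|do(L)) = Σ_{K} P(K|L) Σ_{L'} P(J|K,L')P(L').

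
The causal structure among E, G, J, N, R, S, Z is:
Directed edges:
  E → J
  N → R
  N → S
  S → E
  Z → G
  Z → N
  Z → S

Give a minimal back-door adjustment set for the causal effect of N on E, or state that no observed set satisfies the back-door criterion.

N→E: minimal back-door set {Z}.

desc(N)\{N}={E,J,R,S}; candidates ⊆ {G,Z}.
size 0: {}; under {} N still reaches {E,G,J,S,Z} ∋ E.
{Z}: N⊥E given {Z} in G with N→· removed — back-door holds.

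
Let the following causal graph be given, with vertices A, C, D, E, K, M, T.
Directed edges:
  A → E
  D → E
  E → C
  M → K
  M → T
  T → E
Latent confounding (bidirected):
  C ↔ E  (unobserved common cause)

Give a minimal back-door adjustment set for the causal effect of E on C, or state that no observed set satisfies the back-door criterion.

E→C: no observed back-door set.

desc(E)\{E}={C}; candidates ⊆ {A,D,K,M,T}.
E↔C: latent back-door arc(s) into E.
size 0: {}; under {} E still reaches {A,C,D,K,M,T} ∋ C.
size 1: {A}, {D}, {K} …(+2); under {A} E still reaches {C,D,K,M,T} ∋ C.
size 2: {A,D}, {A,K}, {A,M} …(+7); under {A,D} E still reaches {C,K,M,T} ∋ C.
E↔C cannot be blocked by any observed set — no back-door set.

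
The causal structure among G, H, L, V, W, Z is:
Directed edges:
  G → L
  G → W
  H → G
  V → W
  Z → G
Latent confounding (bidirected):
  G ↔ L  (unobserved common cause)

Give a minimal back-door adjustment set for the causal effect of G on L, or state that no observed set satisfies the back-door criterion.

desc(G)\{G}={L,W}; candidates ⊆ {H,V,Z}.
G↔L: latent back-door arc(s) into G.
size 0: {}; under {} G still reaches {H,L,Z} ∋ L.
size 1: {H}, {V}, {Z}; under {H} G still reaches {L,Z} ∋ L.
size 2: {H,V}, {H,Z}, {V,Z}; under {H,V} G still reaches {L,Z} ∋ L.
G↔L cannot be blocked by any observed set — no back-door set.

G→L: no observed back-door set.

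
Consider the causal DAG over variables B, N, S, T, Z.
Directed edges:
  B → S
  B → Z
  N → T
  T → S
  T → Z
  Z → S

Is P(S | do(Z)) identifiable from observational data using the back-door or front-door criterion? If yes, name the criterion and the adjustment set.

desc(Z)\{Z}={S}; candidates ⊆ {B,N,T}.
size 0: {}; under {} Z still reaches {B,N,S,T} ∋ S.
size 1: {B}, {N}, {T}; under {B} Z still reaches {N,S,T} ∋ S.
{B,T}: Z⊥S given {B,T} in G with Z→· removed — back-door holds.
P(S|do(Z)) = Σ_{B,T} P(S|Z,B,T)·P(B,T).

P(S|do(Z)): backdoor, adjust for {B, T}.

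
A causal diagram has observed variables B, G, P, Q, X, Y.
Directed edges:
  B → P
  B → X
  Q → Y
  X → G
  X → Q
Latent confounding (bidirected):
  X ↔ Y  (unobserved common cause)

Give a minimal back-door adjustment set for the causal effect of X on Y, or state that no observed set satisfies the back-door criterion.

X→Y: no observed back-door set.

desc(X)\{X}={G,Q,Y}; candidates ⊆ {B,P}.
X↔Y: latent back-door arc(s) into X.
size 0: {}; under {} X still reaches {B,P,Y} ∋ Y.
size 1: {B}, {P}; under {B} X still reaches {Y} ∋ Y.
size 2: {B,P}; under {B,P} X still reaches {Y} ∋ Y.
X↔Y cannot be blocked by any observed set — no back-door set.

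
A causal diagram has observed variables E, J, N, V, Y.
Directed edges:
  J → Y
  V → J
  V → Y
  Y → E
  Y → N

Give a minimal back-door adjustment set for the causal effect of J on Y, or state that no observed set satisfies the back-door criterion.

J→Y: minimal back-door set {V}.

desc(J)\{J}={E,N,Y}; candidates ⊆ {V}.
size 0: {}; under {} J still reaches {E,N,V,Y} ∋ Y.
{V}: J⊥Y given {V} in G with J→· removed — back-door holds.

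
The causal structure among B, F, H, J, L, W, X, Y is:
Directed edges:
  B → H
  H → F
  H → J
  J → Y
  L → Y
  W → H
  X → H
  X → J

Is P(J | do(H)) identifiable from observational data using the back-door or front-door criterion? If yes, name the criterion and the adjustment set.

desc(H)\{H}={F,J,Y}; candidates ⊆ {B,L,W,X}.
size 0: {}; under {} H still reaches {B,J,W,X,Y} ∋ J.
{X}: H⊥J given {X} in G with H→· removed — back-door holds.
P(J|do(H)) = Σ_{X} P(J|H,X)·P(X).

P(J|do(H)): backdoor, adjust for {X}.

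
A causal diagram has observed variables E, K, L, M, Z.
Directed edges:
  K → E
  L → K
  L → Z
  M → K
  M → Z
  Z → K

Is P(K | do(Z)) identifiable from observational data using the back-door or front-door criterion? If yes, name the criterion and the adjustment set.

P(K|do(Z)): backdoor, adjust for {L, M}.

desc(Z)\{Z}={E,K}; candidates ⊆ {L,M}.
size 0: {}; under {} Z still reaches {E,K,L,M} ∋ K.
size 1: {L}, {M}; under {L} Z still reaches {E,K,M} ∋ K.
{L,M}: Z⊥K given {L,M} in G with Z→· removed — back-door holds.
P(K|do(Z)) = Σ_{L,M} P(K|Z,L,M)·P(L,M).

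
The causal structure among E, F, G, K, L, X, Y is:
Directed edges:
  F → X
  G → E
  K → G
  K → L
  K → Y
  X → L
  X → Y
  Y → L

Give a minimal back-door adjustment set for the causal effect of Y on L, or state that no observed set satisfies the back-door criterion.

desc(Y)\{Y}={L}; candidates ⊆ {E,F,G,K,X}.
size 0: {}; under {} Y still reaches {E,F,G,K,L,X} ∋ L.
size 1: {E}, {F}, {G} …(+2); under {E} Y still reaches {F,G,K,L,X} ∋ L.
{K,X}: Y⊥L given {K,X} in G with Y→· removed — back-door holds.

Y→L: minimal back-door set {K, X}.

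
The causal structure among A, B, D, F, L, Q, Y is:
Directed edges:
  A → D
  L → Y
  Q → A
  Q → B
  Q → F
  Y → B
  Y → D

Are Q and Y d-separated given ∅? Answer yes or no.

Bayes-Ball from Q | ∅ reaches {A,B,D,F}.
Y ∉ reach(Q|∅) ⇒ Q ⊥ Y | ∅.

Yes — Q ⊥ Y | ∅.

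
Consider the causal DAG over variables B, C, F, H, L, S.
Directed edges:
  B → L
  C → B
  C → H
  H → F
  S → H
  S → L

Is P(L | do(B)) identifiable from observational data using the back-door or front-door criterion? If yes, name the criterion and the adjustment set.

P(L|do(B)): backdoor, adjust for ∅.

desc(B)\{B}={L}; candidates ⊆ {C,F,H,S}.
∅: B⊥L given ∅ in G with B→· removed — back-door holds.
P(L|do(B)) = P(L|B) — no adjustment needed.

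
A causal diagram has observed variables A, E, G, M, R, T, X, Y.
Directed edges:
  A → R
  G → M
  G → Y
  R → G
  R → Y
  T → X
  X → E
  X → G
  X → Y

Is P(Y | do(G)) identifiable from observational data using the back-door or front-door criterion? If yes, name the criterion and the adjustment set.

desc(G)\{G}={M,Y}; candidates ⊆ {A,E,R,T,X}.
size 0: {}; under {} G still reaches {A,E,R,T,X,Y} ∋ Y.
size 1: {A}, {E}, {R} …(+2); under {A} G still reaches {E,R,T,X,Y} ∋ Y.
{R,X}: G⊥Y given {R,X} in G with G→· removed — back-door holds.
P(Y|do(G)) = Σ_{R,X} P(Y|G,R,X)·P(R,X).

P(Y|do(G)): backdoor, adjust for {R, X}.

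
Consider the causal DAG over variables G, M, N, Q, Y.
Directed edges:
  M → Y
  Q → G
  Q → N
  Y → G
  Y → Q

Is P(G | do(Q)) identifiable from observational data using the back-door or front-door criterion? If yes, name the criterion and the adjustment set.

P(G|do(Q)): backdoor, adjust for {Y}.

desc(Q)\{Q}={G,N}; candidates ⊆ {M,Y}.
size 0: {}; under {} Q still reaches {G,M,Y} ∋ G.
{Y}: Q⊥G given {Y} in G with Q→· removed — back-door holds.
P(G|do(Q)) = Σ_{Y} P(G|Q,Y)·P(Y).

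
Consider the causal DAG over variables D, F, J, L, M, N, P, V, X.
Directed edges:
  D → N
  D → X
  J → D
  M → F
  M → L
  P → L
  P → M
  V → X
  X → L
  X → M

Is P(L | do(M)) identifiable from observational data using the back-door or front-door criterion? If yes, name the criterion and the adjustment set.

desc(M)\{M}={F,L}; candidates ⊆ {D,J,N,P,V,X}.
size 0: {}; under {} M still reaches {D,J,L,N,P,V,X} ∋ L.
size 1: {D}, {J}, {N} …(+3); under {D} M still reaches {L,P,V,X} ∋ L.
{P,X}: M⊥L given {P,X} in G with M→· removed — back-door holds.
P(L|do(M)) = Σ_{P,X} P(L|M,P,X)·P(P,X).

P(L|do(M)): backdoor, adjust for {P, X}.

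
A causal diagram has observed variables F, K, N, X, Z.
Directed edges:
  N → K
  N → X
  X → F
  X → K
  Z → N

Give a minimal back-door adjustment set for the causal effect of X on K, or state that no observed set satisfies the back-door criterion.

desc(X)\{X}={F,K}; candidates ⊆ {N,Z}.
size 0: {}; under {} X still reaches {K,N,Z} ∋ K.
{N}: X⊥K given {N} in G with X→· removed — back-door holds.

X→K: minimal back-door set {N}.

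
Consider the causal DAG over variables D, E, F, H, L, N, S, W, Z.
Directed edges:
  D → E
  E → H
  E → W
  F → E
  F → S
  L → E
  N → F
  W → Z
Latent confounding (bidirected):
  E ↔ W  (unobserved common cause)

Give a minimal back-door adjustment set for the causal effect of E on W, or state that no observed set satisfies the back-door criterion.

desc(E)\{E}={H,W,Z}; candidates ⊆ {D,F,L,N,S}.
E↔W: latent back-door arc(s) into E.
size 0: {}; under {} E still reaches {D,F,L,N,S,W,Z} ∋ W.
size 1: {D}, {F}, {L} …(+2); under {D} E still reaches {F,L,N,S,W,Z} ∋ W.
size 2: {D,F}, {D,L}, {D,N} …(+7); under {D,F} E still reaches {L,W,Z} ∋ W.
E↔W cannot be blocked by any observed set — no back-door set.

E→W: no observed back-door set.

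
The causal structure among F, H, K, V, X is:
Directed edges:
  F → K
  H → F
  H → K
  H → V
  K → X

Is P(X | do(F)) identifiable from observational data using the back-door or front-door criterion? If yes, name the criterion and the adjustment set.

P(X|do(F)): backdoor, adjust for {H}.

desc(F)\{F}={K,X}; candidates ⊆ {H,V}.
size 0: {}; under {} F still reaches {H,K,V,X} ∋ X.
{H}: F⊥X given {H} in G with F→· removed — back-door holds.
P(X|do(F)) = Σ_{H} P(X|F,H)·P(H).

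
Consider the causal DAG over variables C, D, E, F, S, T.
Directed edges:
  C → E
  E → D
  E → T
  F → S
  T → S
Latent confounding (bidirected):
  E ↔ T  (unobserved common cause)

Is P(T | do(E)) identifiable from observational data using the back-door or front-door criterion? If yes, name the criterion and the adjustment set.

desc(E)\{E}={D,S,T}; candidates ⊆ {C,F}.
E↔T: latent back-door arc(s) into E.
size 0: {}; under {} E still reaches {C,S,T} ∋ T.
size 1: {C}, {F}; under {C} E still reaches {S,T} ∋ T.
size 2: {C,F}; under {C,F} E still reaches {S,T} ∋ T.
E↔T cannot be blocked by any observed set — no back-door set.
No mediator lies on a directed E→…→T path.
Neither criterion identifies P(T|do(E)) in this graph.

P(T|do(E)): not identifiable (no BD/FD set).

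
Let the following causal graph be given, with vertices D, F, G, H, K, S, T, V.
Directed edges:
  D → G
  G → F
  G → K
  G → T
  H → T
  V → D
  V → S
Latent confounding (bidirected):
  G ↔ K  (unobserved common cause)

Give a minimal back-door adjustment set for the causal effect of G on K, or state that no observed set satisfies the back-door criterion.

desc(G)\{G}={F,K,T}; candidates ⊆ {D,H,S,V}.
G↔K: latent back-door arc(s) into G.
size 0: {}; under {} G still reaches {D,K,S,V} ∋ K.
size 1: {D}, {H}, {S} …(+1); under {D} G still reaches {K} ∋ K.
size 2: {D,H}, {D,S}, {D,V} …(+3); under {D,H} G still reaches {K} ∋ K.
G↔K cannot be blocked by any observed set — no back-door set.

G→K: no observed back-door set.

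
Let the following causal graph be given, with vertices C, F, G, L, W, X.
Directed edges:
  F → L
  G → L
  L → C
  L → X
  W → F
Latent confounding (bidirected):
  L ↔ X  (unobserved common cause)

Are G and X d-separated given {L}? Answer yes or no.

No — G and X are d-connected given {L}.

Bayes-Ball from G | {L} reaches {F,W,X}.
X ∈ reach(G|{L}) ⇒ G ⊥̸ X | {L}.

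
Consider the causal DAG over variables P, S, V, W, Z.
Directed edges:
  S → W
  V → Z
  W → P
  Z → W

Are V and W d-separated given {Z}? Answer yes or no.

Bayes-Ball from V | {Z} reaches ∅.
W ∉ reach(V|{Z}) ⇒ V ⊥ W | {Z}.

Yes — V ⊥ W | {Z}.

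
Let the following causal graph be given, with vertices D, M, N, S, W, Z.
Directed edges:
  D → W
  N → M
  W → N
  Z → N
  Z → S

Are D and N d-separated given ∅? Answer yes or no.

No — D and N are d-connected given ∅.

Bayes-Ball from D | ∅ reaches {M,N,W}.
N ∈ reach(D|∅) ⇒ D ⊥̸ N | ∅.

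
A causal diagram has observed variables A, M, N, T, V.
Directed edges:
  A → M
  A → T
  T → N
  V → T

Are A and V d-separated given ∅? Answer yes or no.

Yes — A ⊥ V | ∅.

Bayes-Ball from A | ∅ reaches {M,N,T}.
V ∉ reach(A|∅) ⇒ A ⊥ V | ∅.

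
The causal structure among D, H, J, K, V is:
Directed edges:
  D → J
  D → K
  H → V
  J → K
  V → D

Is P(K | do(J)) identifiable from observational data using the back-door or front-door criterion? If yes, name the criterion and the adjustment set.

P(K|do(J)): backdoor, adjust for {D}.

desc(J)\{J}={K}; candidates ⊆ {D,H,V}.
size 0: {}; under {} J still reaches {D,H,K,V} ∋ K.
{D}: J⊥K given {D} in G with J→· removed — back-door holds.
P(K|do(J)) = Σ_{D} P(K|J,D)·P(D).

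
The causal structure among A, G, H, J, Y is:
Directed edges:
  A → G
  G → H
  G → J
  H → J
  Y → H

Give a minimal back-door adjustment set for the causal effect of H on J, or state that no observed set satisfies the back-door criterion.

H→J: minimal back-door set {G}.

desc(H)\{H}={J}; candidates ⊆ {A,G,Y}.
size 0: {}; under {} H still reaches {A,G,J,Y} ∋ J.
{G}: H⊥J given {G} in G with H→· removed — back-door holds.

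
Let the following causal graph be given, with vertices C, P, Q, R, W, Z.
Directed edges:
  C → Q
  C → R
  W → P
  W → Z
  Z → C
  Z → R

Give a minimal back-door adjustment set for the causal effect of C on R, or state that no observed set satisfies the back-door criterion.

C→R: minimal back-door set {Z}.

desc(C)\{C}={Q,R}; candidates ⊆ {P,W,Z}.
size 0: {}; under {} C still reaches {P,R,W,Z} ∋ R.
{Z}: C⊥R given {Z} in G with C→· removed — back-door holds.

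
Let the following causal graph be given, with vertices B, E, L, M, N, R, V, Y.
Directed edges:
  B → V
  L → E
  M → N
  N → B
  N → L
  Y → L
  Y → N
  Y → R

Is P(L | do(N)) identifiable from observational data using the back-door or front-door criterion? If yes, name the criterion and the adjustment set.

desc(N)\{N}={B,E,L,V}; candidates ⊆ {M,R,Y}.
size 0: {}; under {} N still reaches {E,L,M,R,Y} ∋ L.
{Y}: N⊥L given {Y} in G with N→· removed — back-door holds.
P(L|do(N)) = Σ_{Y} P(L|N,Y)·P(Y).

P(L|do(N)): backdoor, adjust for {Y}.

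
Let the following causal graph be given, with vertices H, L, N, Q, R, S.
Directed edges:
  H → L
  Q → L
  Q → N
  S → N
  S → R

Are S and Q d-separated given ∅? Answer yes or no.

Yes — S ⊥ Q | ∅.

Bayes-Ball from S | ∅ reaches {N,R}.
Q ∉ reach(S|∅) ⇒ S ⊥ Q | ∅.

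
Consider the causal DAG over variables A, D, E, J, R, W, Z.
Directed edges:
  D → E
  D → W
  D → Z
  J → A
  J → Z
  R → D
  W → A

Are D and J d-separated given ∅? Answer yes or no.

Bayes-Ball from D | ∅ reaches {A,E,R,W,Z}.
J ∉ reach(D|∅) ⇒ D ⊥ J | ∅.

Yes — D ⊥ J | ∅.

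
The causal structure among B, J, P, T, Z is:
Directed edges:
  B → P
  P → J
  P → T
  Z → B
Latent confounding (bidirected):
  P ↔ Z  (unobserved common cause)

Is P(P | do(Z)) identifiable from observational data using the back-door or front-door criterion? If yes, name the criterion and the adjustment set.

P(P|do(Z)): frontdoor, adjust for {B}.

desc(Z)\{Z}={B,J,P,T}; candidates ⊆ {—}.
Z↔P: latent back-door arc(s) into Z.
size 0: {}; under {} Z still reaches {J,P,T} ∋ P.
Z↔P cannot be blocked by any observed set — no back-door set.
{B}: (i) intercepts every directed Z→P path; (ii) no back-door Z→{B}; (iii) {Z} blocks every back-door {B}→P. Front-door holds.
P(P|do(Z)) = Σ_{B} P(B|Z) Σ_{Z'} P(P|B,Z')P(Z').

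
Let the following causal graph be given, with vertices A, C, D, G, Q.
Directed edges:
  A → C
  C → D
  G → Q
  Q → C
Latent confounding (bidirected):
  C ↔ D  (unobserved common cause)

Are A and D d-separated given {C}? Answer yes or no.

No — A and D are d-connected given {C}.

Bayes-Ball from A | {C} reaches {D,G,Q}.
D ∈ reach(A|{C}) ⇒ A ⊥̸ D | {C}.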